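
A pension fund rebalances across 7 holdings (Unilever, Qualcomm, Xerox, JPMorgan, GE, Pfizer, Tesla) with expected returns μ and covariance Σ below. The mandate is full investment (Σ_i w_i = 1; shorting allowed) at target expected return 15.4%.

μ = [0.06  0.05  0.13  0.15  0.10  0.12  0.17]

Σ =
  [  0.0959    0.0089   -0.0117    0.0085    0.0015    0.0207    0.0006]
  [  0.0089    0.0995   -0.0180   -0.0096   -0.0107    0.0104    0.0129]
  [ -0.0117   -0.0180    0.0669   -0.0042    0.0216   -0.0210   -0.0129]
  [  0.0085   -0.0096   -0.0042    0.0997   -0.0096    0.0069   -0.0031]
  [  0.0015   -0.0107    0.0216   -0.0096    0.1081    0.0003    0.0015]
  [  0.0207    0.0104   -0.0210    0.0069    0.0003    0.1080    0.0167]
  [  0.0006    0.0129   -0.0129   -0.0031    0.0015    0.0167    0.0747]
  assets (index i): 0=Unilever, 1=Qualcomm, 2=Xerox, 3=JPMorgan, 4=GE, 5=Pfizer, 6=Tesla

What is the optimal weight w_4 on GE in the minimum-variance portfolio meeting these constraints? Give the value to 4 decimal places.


0.0119

x=Σ⁻¹μ = [0.5207  0.7887  2.9878  1.7180  0.5142  1.0210  2.4841]
y=Σ⁻¹𝟙 = [9.1753  12.7664  23.8156  11.9808  6.4786  7.9843  13.8034]
a=μᵀx=1.313028  b=𝟙ᵀx=10.034531  c=𝟙ᵀy=86.004320  D=ac−b²=12.234241
λ₁=(c·0.154−b)/D = (86.004320·0.154−10.034531)/12.234241 = 0.262389
λ₂=(a−b·0.154)/D = (1.313028−10.034531·0.154)/12.234241 = -0.018987
w* = 0.262389·x + -0.018987·y:
  w_0 = 0.262389·0.5207 + -0.018987·9.1753 = -0.0376  (Unilever)
  w_1 = 0.262389·0.7887 + -0.018987·12.7664 = -0.0354  (Qualcomm)
  w_2 = 0.262389·2.9878 + -0.018987·23.8156 = 0.3318  (Xerox)
  w_3 = 0.262389·1.7180 + -0.018987·11.9808 = 0.2233  (JPMorgan)
  w_4 = 0.262389·0.5142 + -0.018987·6.4786 = 0.0119  (GE)
  w_5 = 0.262389·1.0210 + -0.018987·7.9843 = 0.1163  (Pfizer)
  w_6 = 0.262389·2.4841 + -0.018987·13.8034 = 0.3897  (Tesla)
Σw_i=1.0000  μᵀw=0.1540
σ²=wᵀΣw=λ₁·μ_p+λ₂ = 0.262389·0.154 + -0.018987 = 0.021421 ≈ 0.0214


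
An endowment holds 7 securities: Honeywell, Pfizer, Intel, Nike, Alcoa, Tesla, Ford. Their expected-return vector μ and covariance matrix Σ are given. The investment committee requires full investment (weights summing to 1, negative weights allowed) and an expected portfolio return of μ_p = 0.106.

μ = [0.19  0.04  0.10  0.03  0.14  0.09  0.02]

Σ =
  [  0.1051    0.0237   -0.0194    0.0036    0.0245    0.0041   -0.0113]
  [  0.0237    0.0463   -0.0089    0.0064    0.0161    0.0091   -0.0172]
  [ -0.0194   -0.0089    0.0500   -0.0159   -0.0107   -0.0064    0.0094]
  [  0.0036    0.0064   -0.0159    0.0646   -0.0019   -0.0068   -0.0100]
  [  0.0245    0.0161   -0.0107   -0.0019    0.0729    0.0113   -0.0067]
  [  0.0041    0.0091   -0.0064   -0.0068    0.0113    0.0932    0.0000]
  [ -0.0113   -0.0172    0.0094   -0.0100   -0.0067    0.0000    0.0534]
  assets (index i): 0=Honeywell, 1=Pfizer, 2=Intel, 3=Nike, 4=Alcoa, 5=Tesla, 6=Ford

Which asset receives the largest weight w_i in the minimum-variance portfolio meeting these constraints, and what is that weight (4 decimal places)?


Intel (0.3381)

p=Σ⁻¹μ = [2.1172  -0.3292  3.6491  1.5293  1.7468  1.0550  0.5797]
q=Σ⁻¹𝟙 = [9.5091  24.1559  35.1652  27.1908  12.0273  10.8931  28.9302]
a=μᵀp=1.150988  b=𝟙ᵀp=10.348011  c=𝟙ᵀq=147.871517  D=ac−b²=63.117028
λ₁=(c·0.106−b)/D = (147.871517·0.106−10.348011)/63.117028 = 0.084389
λ₂=(a−b·0.106)/D = (1.150988−10.348011·0.106)/63.117028 = 0.000857
w* = 0.084389·p + 0.000857·q:
  w_0 = 0.084389·2.1172 + 0.000857·9.5091 = 0.1868  (Honeywell)
  w_1 = 0.084389·-0.3292 + 0.000857·24.1559 = -0.0071  (Pfizer)
  w_2 = 0.084389·3.6491 + 0.000857·35.1652 = 0.3381  (Intel)
  w_3 = 0.084389·1.5293 + 0.000857·27.1908 = 0.1524  (Nike)
  w_4 = 0.084389·1.7468 + 0.000857·12.0273 = 0.1577  (Alcoa)
  w_5 = 0.084389·1.0550 + 0.000857·10.8931 = 0.0984  (Tesla)
  w_6 = 0.084389·0.5797 + 0.000857·28.9302 = 0.0737  (Ford)
Σw_i=1.0000  μᵀw=0.1060
σ²=wᵀΣw=λ₁·μ_p+λ₂ = 0.084389·0.106 + 0.000857 = 0.009802 ≈ 0.0098


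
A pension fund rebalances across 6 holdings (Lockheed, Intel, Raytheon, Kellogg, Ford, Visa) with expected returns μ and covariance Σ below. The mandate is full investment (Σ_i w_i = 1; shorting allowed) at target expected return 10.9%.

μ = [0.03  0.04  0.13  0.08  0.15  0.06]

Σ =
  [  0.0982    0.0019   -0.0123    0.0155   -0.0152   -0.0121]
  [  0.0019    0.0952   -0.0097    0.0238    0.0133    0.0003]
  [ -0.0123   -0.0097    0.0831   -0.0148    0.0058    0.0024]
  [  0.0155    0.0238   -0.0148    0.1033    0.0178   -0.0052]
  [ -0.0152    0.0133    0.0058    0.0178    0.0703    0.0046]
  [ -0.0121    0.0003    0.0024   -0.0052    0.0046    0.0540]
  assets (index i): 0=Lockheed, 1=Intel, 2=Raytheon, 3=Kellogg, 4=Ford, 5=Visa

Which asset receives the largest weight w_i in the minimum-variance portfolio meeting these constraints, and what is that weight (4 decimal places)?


p=Σ⁻¹μ = [0.8563  0.1542  1.6428  0.5683  1.9370  1.1188]
q=Σ⁻¹𝟙 = [15.2251  8.3743  15.0370  6.6659  11.6386  20.8657]
a=μᵀp=0.648576  b=𝟙ᵀp=6.277534  c=𝟙ᵀq=77.806517  D=ac−b²=11.056019
λ₁=(c·0.109−b)/D = (77.806517·0.109−6.277534)/11.056019 = 0.199292
λ₂=(a−b·0.109)/D = (0.648576−6.277534·0.109)/11.056019 = -0.003227
w* = 0.199292·p + -0.003227·q:
  w_0 = 0.199292·0.8563 + -0.003227·15.2251 = 0.1215  (Lockheed)
  w_1 = 0.199292·0.1542 + -0.003227·8.3743 = 0.0037  (Intel)
  w_2 = 0.199292·1.6428 + -0.003227·15.0370 = 0.2789  (Raytheon)
  w_3 = 0.199292·0.5683 + -0.003227·6.6659 = 0.0918  (Kellogg)
  w_4 = 0.199292·1.9370 + -0.003227·11.6386 = 0.3485  (Ford)
  w_5 = 0.199292·1.1188 + -0.003227·20.8657 = 0.1556  (Visa)
Σw_i=1.0000  μᵀw=0.1090
σ²=wᵀΣw=λ₁·μ_p+λ₂ = 0.199292·0.109 + -0.003227 = 0.018496 ≈ 0.0185

Ford (0.3485)


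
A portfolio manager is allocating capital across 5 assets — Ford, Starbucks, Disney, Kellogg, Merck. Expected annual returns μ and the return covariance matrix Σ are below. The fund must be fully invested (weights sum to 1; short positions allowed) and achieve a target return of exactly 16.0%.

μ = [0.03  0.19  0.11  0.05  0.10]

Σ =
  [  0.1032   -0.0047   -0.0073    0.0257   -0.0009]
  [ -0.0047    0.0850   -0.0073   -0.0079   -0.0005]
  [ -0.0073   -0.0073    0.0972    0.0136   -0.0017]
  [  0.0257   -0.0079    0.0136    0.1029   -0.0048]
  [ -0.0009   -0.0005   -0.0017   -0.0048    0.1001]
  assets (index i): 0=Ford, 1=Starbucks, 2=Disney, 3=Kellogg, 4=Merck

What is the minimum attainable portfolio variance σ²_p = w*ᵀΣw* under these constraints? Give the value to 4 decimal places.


0.0388

x=Σ⁻¹μ = [0.3892  2.4165  1.2977  0.4521  1.0583]
y=Σ⁻¹𝟙 = [9.3493  14.0000  11.1823  7.4788  10.6925]
a=μᵀx=0.741987  b=𝟙ᵀx=5.613723  c=𝟙ᵀy=52.702911  D=ac−b²=7.590961
λ₁=(c·0.160−b)/D = (52.702911·0.160−5.613723)/7.590961 = 0.371329
λ₂=(a−b·0.160)/D = (0.741987−5.613723·0.160)/7.590961 = -0.020578
w* = 0.371329·x + -0.020578·y:
  w_0 = 0.371329·0.3892 + -0.020578·9.3493 = -0.0479  (Ford)
  w_1 = 0.371329·2.4165 + -0.020578·14.0000 = 0.6092  (Starbucks)
  w_2 = 0.371329·1.2977 + -0.020578·11.1823 = 0.2517  (Disney)
  w_3 = 0.371329·0.4521 + -0.020578·7.4788 = 0.0140  (Kellogg)
  w_4 = 0.371329·1.0583 + -0.020578·10.6925 = 0.1729  (Merck)
Σw_i=1.0000  μᵀw=0.1600
σ²=wᵀΣw=λ₁·μ_p+λ₂ = 0.371329·0.160 + -0.020578 = 0.038834 ≈ 0.0388


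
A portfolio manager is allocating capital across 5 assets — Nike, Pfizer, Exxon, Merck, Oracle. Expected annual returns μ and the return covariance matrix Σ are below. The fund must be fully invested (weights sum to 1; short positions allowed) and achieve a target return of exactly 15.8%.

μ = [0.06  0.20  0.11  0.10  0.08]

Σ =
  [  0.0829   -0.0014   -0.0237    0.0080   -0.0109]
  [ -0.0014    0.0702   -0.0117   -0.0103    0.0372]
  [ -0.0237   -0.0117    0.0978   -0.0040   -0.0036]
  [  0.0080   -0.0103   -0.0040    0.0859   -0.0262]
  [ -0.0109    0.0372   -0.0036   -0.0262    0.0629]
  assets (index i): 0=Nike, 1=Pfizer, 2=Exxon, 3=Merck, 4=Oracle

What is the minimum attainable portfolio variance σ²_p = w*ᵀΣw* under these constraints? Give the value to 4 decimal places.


u=Σ⁻¹μ = [1.2059  3.2394  1.8845  1.6361  0.3543]
v=Σ⁻¹𝟙 = [18.3650  7.9574  17.2475  18.7568  23.1746]
a=μᵀu=1.119486  b=𝟙ᵀu=8.320238  c=𝟙ᵀv=85.501188  D=ac−b²=26.491054
λ₁=(c·0.158−b)/D = (85.501188·0.158−8.320238)/26.491054 = 0.195876
λ₂=(a−b·0.158)/D = (1.119486−8.320238·0.158)/26.491054 = -0.007365
w* = 0.195876·u + -0.007365·v:
  w_0 = 0.195876·1.2059 + -0.007365·18.3650 = 0.1009  (Nike)
  w_1 = 0.195876·3.2394 + -0.007365·7.9574 = 0.5759  (Pfizer)
  w_2 = 0.195876·1.8845 + -0.007365·17.2475 = 0.2421  (Exxon)
  w_3 = 0.195876·1.6361 + -0.007365·18.7568 = 0.1823  (Merck)
  w_4 = 0.195876·0.3543 + -0.007365·23.1746 = -0.1013  (Oracle)
Σw_i=1.0000  μᵀw=0.1580
σ²=wᵀΣw=λ₁·μ_p+λ₂ = 0.195876·0.158 + -0.007365 = 0.023583 ≈ 0.0236

0.0236


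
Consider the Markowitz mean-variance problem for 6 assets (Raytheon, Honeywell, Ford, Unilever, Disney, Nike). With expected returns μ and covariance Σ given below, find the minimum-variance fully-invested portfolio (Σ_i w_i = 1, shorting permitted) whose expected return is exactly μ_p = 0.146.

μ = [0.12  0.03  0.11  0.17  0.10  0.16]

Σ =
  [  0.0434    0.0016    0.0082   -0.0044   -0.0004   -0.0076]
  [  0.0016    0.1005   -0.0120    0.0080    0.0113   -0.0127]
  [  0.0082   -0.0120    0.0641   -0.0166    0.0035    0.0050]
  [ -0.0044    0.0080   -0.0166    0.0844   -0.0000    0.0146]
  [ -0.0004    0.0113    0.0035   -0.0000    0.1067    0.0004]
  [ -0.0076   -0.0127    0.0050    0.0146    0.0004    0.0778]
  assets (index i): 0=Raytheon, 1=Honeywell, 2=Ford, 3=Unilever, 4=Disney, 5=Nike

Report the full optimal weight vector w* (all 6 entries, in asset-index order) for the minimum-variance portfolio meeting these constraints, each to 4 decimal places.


0.3218  -0.0635  0.1551  0.2870  0.0750  0.2246

p=Σ⁻¹μ = [2.9699  0.4383  1.7814  2.1499  0.8364  1.8960]
q=Σ⁻¹𝟙 = [23.2131  11.3765  16.6420  12.9279  7.6580  13.4432]
a=μᵀp=1.317973  b=𝟙ᵀp=10.071933  c=𝟙ᵀq=85.260603  D=ac−b²=10.927380
λ₁=(c·0.146−b)/D = (85.260603·0.146−10.071933)/10.927380 = 0.217446
λ₂=(a−b·0.146)/D = (1.317973−10.071933·0.146)/10.927380 = -0.013958
w* = 0.217446·p + -0.013958·q:
  w_0 = 0.217446·2.9699 + -0.013958·23.2131 = 0.3218  (Raytheon)
  w_1 = 0.217446·0.4383 + -0.013958·11.3765 = -0.0635  (Honeywell)
  w_2 = 0.217446·1.7814 + -0.013958·16.6420 = 0.1551  (Ford)
  w_3 = 0.217446·2.1499 + -0.013958·12.9279 = 0.2870  (Unilever)
  w_4 = 0.217446·0.8364 + -0.013958·7.6580 = 0.0750  (Disney)
  w_5 = 0.217446·1.8960 + -0.013958·13.4432 = 0.2246  (Nike)
Σw_i=1.0000  μᵀw=0.1460
σ²=wᵀΣw=λ₁·μ_p+λ₂ = 0.217446·0.146 + -0.013958 = 0.017789 ≈ 0.0178


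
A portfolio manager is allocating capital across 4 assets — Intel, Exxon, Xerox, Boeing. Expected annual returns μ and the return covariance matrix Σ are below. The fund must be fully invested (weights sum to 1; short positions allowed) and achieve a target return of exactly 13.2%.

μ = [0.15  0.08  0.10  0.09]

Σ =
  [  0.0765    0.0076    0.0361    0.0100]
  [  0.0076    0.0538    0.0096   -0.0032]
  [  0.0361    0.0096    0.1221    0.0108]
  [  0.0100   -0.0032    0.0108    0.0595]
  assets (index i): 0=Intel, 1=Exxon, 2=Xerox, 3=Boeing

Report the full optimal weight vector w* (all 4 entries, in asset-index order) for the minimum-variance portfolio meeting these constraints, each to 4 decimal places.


u=Σ⁻¹μ = [1.6010  1.3148  0.1281  1.2910]
v=Σ⁻¹𝟙 = [7.7614  17.8870  3.0821  15.9048]
a=μᵀu=0.474324  b=𝟙ᵀu=4.334815  c=𝟙ᵀv=44.635338  D=ac−b²=2.381009
λ₁=(c·0.132−b)/D = (44.635338·0.132−4.334815)/2.381009 = 0.653945
λ₂=(a−b·0.132)/D = (0.474324−4.334815·0.132)/2.381009 = -0.041105
w* = 0.653945·u + -0.041105·v:
  w_0 = 0.653945·1.6010 + -0.041105·7.7614 = 0.7279  (Intel)
  w_1 = 0.653945·1.3148 + -0.041105·17.8870 = 0.1245  (Exxon)
  w_2 = 0.653945·0.1281 + -0.041105·3.0821 = -0.0429  (Xerox)
  w_3 = 0.653945·1.2910 + -0.041105·15.9048 = 0.1905  (Boeing)
Σw_i=1.0000  μᵀw=0.1320
σ²=wᵀΣw=λ₁·μ_p+λ₂ = 0.653945·0.132 + -0.041105 = 0.045216 ≈ 0.0452

0.7279  0.1245  -0.0429  0.1905


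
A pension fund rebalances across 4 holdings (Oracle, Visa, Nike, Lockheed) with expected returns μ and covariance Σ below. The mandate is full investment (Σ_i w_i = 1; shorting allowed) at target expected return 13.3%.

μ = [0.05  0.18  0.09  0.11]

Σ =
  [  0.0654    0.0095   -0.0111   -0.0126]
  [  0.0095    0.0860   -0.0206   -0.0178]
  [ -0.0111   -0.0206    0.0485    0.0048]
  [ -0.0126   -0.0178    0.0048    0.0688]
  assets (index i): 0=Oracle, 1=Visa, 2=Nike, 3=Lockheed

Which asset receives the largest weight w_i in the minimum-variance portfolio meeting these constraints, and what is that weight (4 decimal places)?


Visa (0.4275)

p=Σ⁻¹μ = [1.3246  3.2429  3.2937  2.4506]
q=Σ⁻¹𝟙 = [21.9063  21.5431  32.6205  21.8446]
a=μᵀp=1.215950  b=𝟙ᵀp=10.311818  c=𝟙ᵀq=97.914427  D=ac−b²=12.725456
λ₁=(c·0.133−b)/D = (97.914427·0.133−10.311818)/12.725456 = 0.213022
λ₂=(a−b·0.133)/D = (1.215950−10.311818·0.133)/12.725456 = -0.012221
w* = 0.213022·p + -0.012221·q:
  w_0 = 0.213022·1.3246 + -0.012221·21.9063 = 0.0145  (Oracle)
  w_1 = 0.213022·3.2429 + -0.012221·21.5431 = 0.4275  (Visa)
  w_2 = 0.213022·3.2937 + -0.012221·32.6205 = 0.3030  (Nike)
  w_3 = 0.213022·2.4506 + -0.012221·21.8446 = 0.2551  (Lockheed)
Σw_i=1.0000  μᵀw=0.1330
σ²=wᵀΣw=λ₁·μ_p+λ₂ = 0.213022·0.133 + -0.012221 = 0.016111 ≈ 0.0161


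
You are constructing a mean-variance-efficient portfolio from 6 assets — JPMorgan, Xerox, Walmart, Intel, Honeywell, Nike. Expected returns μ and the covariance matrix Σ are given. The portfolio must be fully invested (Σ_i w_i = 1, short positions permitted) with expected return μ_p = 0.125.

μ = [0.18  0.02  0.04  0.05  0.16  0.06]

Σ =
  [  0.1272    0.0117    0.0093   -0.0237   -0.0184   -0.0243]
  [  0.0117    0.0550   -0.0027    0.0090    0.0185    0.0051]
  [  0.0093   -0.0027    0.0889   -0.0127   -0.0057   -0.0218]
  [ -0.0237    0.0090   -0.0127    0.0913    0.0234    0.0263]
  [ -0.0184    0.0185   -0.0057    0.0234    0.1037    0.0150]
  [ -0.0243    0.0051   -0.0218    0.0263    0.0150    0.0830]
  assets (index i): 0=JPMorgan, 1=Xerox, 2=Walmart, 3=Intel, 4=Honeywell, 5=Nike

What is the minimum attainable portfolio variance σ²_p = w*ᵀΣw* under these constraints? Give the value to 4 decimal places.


p=Σ⁻¹μ = [1.9933  -0.8144  0.6582  0.4672  1.8204  1.0524]
q=Σ⁻¹𝟙 = [11.0276  11.6766  15.7449  9.0230  6.2181  14.7118]
a=μᵀp=0.746604  b=𝟙ᵀp=5.177061  c=𝟙ᵀq=68.402142  D=ac−b²=24.267354
λ₁=(c·0.125−b)/D = (68.402142·0.125−5.177061)/24.267354 = 0.139002
λ₂=(a−b·0.125)/D = (0.746604−5.177061·0.125)/24.267354 = 0.004099
w* = 0.139002·p + 0.004099·q:
  w_0 = 0.139002·1.9933 + 0.004099·11.0276 = 0.3223  (JPMorgan)
  w_1 = 0.139002·-0.8144 + 0.004099·11.6766 = -0.0653  (Xerox)
  w_2 = 0.139002·0.6582 + 0.004099·15.7449 = 0.1560  (Walmart)
  w_3 = 0.139002·0.4672 + 0.004099·9.0230 = 0.1019  (Intel)
  w_4 = 0.139002·1.8204 + 0.004099·6.2181 = 0.2785  (Honeywell)
  w_5 = 0.139002·1.0524 + 0.004099·14.7118 = 0.2066  (Nike)
Σw_i=1.0000  μᵀw=0.1250
σ²=wᵀΣw=λ₁·μ_p+λ₂ = 0.139002·0.125 + 0.004099 = 0.021474 ≈ 0.0215

0.0215


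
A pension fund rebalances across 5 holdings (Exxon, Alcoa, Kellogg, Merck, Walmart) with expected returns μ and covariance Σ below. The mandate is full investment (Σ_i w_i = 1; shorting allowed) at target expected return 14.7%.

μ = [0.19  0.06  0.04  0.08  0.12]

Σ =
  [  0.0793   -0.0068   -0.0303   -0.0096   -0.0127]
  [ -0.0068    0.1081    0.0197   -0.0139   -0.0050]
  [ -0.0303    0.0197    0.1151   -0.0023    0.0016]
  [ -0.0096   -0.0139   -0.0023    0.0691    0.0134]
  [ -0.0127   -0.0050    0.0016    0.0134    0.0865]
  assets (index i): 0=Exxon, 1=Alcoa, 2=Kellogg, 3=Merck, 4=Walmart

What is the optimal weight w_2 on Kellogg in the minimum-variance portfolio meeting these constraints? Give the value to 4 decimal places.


0.0713

p=Σ⁻¹μ = [3.3332  0.8367  1.0885  1.5011  1.6724]
q=Σ⁻¹𝟙 = [22.6799  11.2001  12.9246  17.8761  12.5297]
a=μᵀp=1.047814  b=𝟙ᵀp=8.431817  c=𝟙ᵀq=77.210398  D=ac−b²=9.806605
λ₁=(c·0.147−b)/D = (77.210398·0.147−8.431817)/9.806605 = 0.297566
λ₂=(a−b·0.147)/D = (1.047814−8.431817·0.147)/9.806605 = -0.019544
w* = 0.297566·p + -0.019544·q:
  w_0 = 0.297566·3.3332 + -0.019544·22.6799 = 0.5486  (Exxon)
  w_1 = 0.297566·0.8367 + -0.019544·11.2001 = 0.0301  (Alcoa)
  w_2 = 0.297566·1.0885 + -0.019544·12.9246 = 0.0713  (Kellogg)
  w_3 = 0.297566·1.5011 + -0.019544·17.8761 = 0.0973  (Merck)
  w_4 = 0.297566·1.6724 + -0.019544·12.5297 = 0.2528  (Walmart)
Σw_i=1.0000  μᵀw=0.1470
σ²=wᵀΣw=λ₁·μ_p+λ₂ = 0.297566·0.147 + -0.019544 = 0.024198 ≈ 0.0242


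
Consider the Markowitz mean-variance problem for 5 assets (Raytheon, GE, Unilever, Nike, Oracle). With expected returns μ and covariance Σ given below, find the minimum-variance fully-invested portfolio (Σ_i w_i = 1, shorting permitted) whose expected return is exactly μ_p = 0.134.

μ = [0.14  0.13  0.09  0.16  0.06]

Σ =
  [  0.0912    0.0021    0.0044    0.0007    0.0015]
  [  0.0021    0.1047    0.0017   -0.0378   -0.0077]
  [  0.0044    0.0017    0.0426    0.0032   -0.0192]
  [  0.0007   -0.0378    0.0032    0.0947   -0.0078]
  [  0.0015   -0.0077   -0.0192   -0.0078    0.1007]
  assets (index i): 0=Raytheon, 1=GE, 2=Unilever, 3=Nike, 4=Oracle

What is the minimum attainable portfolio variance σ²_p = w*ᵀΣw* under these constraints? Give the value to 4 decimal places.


0.0170

x=Σ⁻¹μ = [1.3294  2.2187  2.3175  2.6014  1.3890]
y=Σ⁻¹𝟙 = [8.7712  16.5882  28.6481  17.6220  17.8954]
a=μᵀx=1.182687  b=𝟙ᵀx=9.856010  c=𝟙ᵀy=89.524916  D=ac−b²=8.738972
λ₁=(c·0.134−b)/D = (89.524916·0.134−9.856010)/8.738972 = 0.244918
λ₂=(a−b·0.134)/D = (1.182687−9.856010·0.134)/8.738972 = -0.015793
w* = 0.244918·x + -0.015793·y:
  w_0 = 0.244918·1.3294 + -0.015793·8.7712 = 0.1871  (Raytheon)
  w_1 = 0.244918·2.2187 + -0.015793·16.5882 = 0.2814  (GE)
  w_2 = 0.244918·2.3175 + -0.015793·28.6481 = 0.1151  (Unilever)
  w_3 = 0.244918·2.6014 + -0.015793·17.6220 = 0.3588  (Nike)
  w_4 = 0.244918·1.3890 + -0.015793·17.8954 = 0.0576  (Oracle)
Σw_i=1.0000  μᵀw=0.1340
σ²=wᵀΣw=λ₁·μ_p+λ₂ = 0.244918·0.134 + -0.015793 = 0.017025 ≈ 0.0170


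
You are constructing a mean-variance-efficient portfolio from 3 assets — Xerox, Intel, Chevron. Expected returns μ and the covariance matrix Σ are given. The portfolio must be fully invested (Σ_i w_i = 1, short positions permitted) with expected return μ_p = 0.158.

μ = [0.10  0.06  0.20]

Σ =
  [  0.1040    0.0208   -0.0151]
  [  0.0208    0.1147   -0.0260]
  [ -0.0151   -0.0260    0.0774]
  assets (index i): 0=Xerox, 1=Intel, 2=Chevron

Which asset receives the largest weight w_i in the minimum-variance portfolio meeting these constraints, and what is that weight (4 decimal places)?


p=Σ⁻¹μ = [1.2170  1.0196  3.1639]
q=Σ⁻¹𝟙 = [10.0974  11.1084  18.6213]
a=μᵀp=0.815656  b=𝟙ᵀp=5.400497  c=𝟙ᵀq=39.827020  D=ac−b²=3.319788
λ₁=(c·0.158−b)/D = (39.827020·0.158−5.400497)/3.319788 = 0.268744
λ₂=(a−b·0.158)/D = (0.815656−5.400497·0.158)/3.319788 = -0.011333
w* = 0.268744·p + -0.011333·q:
  w_0 = 0.268744·1.2170 + -0.011333·10.0974 = 0.2126  (Xerox)
  w_1 = 0.268744·1.0196 + -0.011333·11.1084 = 0.1481  (Intel)
  w_2 = 0.268744·3.1639 + -0.011333·18.6213 = 0.6392  (Chevron)
Σw_i=1.0000  μᵀw=0.1580
σ²=wᵀΣw=λ₁·μ_p+λ₂ = 0.268744·0.158 + -0.011333 = 0.031129 ≈ 0.0311

Chevron (0.6392)


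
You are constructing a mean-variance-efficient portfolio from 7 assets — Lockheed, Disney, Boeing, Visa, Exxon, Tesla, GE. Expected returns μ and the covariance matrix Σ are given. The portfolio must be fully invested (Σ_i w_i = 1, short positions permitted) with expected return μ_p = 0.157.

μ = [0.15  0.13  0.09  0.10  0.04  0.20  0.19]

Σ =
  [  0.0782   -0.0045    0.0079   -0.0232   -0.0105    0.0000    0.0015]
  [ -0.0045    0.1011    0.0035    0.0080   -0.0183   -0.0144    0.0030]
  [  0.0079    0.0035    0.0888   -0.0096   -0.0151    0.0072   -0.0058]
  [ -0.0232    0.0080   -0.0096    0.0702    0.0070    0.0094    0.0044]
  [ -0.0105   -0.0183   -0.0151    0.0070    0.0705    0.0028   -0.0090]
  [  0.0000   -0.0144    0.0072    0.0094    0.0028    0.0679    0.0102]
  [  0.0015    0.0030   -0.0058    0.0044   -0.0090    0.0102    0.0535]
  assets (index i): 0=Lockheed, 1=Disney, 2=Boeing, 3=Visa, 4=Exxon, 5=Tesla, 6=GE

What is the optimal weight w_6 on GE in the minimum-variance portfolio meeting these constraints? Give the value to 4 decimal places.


0.2686

x=Σ⁻¹μ = [2.5336  1.8219  1.2061  1.5070  1.8421  2.4341  3.2308]
y=Σ⁻¹𝟙 = [19.7999  14.2305  15.3930  16.2432  24.6659  9.8516  19.9425]
a=μᵀx=2.050498  b=𝟙ᵀx=14.575678  c=𝟙ᵀy=120.126644  D=ac−b²=33.869119
λ₁=(c·0.157−b)/D = (120.126644·0.157−14.575678)/33.869119 = 0.126493
λ₂=(a−b·0.157)/D = (2.050498−14.575678·0.157)/33.869119 = -0.007024
w* = 0.126493·x + -0.007024·y:
  w_0 = 0.126493·2.5336 + -0.007024·19.7999 = 0.1814  (Lockheed)
  w_1 = 0.126493·1.8219 + -0.007024·14.2305 = 0.1305  (Disney)
  w_2 = 0.126493·1.2061 + -0.007024·15.3930 = 0.0445  (Boeing)
  w_3 = 0.126493·1.5070 + -0.007024·16.2432 = 0.0765  (Visa)
  w_4 = 0.126493·1.8421 + -0.007024·24.6659 = 0.0598  (Exxon)
  w_5 = 0.126493·2.4341 + -0.007024·9.8516 = 0.2387  (Tesla)
  w_6 = 0.126493·3.2308 + -0.007024·19.9425 = 0.2686  (GE)
Σw_i=1.0000  μᵀw=0.1570
σ²=wᵀΣw=λ₁·μ_p+λ₂ = 0.126493·0.157 + -0.007024 = 0.012836 ≈ 0.0128


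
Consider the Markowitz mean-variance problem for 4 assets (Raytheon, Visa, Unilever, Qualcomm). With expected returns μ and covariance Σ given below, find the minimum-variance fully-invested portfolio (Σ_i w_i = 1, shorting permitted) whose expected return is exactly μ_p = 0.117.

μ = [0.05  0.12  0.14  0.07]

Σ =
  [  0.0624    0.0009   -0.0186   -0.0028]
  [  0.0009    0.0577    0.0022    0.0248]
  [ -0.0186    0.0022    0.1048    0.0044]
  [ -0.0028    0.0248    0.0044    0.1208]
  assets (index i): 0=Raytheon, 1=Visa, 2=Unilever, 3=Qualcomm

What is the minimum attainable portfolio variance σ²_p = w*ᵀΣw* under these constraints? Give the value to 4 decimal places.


0.0279

g=Σ⁻¹μ = [1.2295  1.9362  1.5069  0.1556]
h=Σ⁻¹𝟙 = [19.7959  14.2421  12.5315  5.3567]
a=μᵀg=0.515681  b=𝟙ᵀg=4.828228  c=𝟙ᵀh=51.926225  D=ac−b²=3.465571
λ₁=(c·0.117−b)/D = (51.926225·0.117−4.828228)/3.465571 = 0.359866
λ₂=(a−b·0.117)/D = (0.515681−4.828228·0.117)/3.465571 = -0.014203
w* = 0.359866·g + -0.014203·h:
  w_0 = 0.359866·1.2295 + -0.014203·19.7959 = 0.1613  (Raytheon)
  w_1 = 0.359866·1.9362 + -0.014203·14.2421 = 0.4945  (Visa)
  w_2 = 0.359866·1.5069 + -0.014203·12.5315 = 0.3643  (Unilever)
  w_3 = 0.359866·0.1556 + -0.014203·5.3567 = -0.0201  (Qualcomm)
Σw_i=1.0000  μᵀw=0.1170
σ²=wᵀΣw=λ₁·μ_p+λ₂ = 0.359866·0.117 + -0.014203 = 0.027901 ≈ 0.0279


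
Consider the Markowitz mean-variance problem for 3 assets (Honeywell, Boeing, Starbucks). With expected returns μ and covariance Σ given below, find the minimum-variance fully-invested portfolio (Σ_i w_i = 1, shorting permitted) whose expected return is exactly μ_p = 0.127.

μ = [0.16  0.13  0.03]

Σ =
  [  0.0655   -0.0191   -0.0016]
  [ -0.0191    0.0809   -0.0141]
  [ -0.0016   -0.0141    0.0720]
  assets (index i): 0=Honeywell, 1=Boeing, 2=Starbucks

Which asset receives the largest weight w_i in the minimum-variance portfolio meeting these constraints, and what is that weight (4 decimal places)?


Honeywell (0.4601)

p=Σ⁻¹μ = [3.2061  2.5354  0.9844]
q=Σ⁻¹𝟙 = [21.7562  20.7092  18.4279]
a=μᵀp=0.872124  b=𝟙ᵀp=6.726030  c=𝟙ᵀq=60.893352  D=ac−b²=7.867083
λ₁=(c·0.127−b)/D = (60.893352·0.127−6.726030)/7.867083 = 0.128056
λ₂=(a−b·0.127)/D = (0.872124−6.726030·0.127)/7.867083 = 0.002278
w* = 0.128056·p + 0.002278·q:
  w_0 = 0.128056·3.2061 + 0.002278·21.7562 = 0.4601  (Honeywell)
  w_1 = 0.128056·2.5354 + 0.002278·20.7092 = 0.3718  (Boeing)
  w_2 = 0.128056·0.9844 + 0.002278·18.4279 = 0.1680  (Starbucks)
Σw_i=1.0000  μᵀw=0.1270
σ²=wᵀΣw=λ₁·μ_p+λ₂ = 0.128056·0.127 + 0.002278 = 0.018541 ≈ 0.0185


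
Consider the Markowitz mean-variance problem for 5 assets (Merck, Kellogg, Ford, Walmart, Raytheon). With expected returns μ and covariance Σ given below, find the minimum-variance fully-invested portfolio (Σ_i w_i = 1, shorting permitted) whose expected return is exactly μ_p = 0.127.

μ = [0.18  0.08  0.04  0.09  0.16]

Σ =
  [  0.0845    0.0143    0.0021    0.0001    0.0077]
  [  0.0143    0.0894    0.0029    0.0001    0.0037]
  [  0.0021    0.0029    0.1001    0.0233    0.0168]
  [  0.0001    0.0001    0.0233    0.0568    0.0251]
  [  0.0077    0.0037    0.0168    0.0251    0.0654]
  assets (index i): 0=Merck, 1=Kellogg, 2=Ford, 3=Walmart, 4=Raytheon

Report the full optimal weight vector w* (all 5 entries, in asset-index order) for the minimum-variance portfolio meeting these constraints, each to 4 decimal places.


g=Σ⁻¹μ = [1.8689  0.5203  -0.1639  0.7925  1.9350]
h=Σ⁻¹𝟙 = [9.4335  9.1686  5.4586  11.9418  7.6758]
a=μᵀg=0.752391  b=𝟙ᵀg=4.952742  c=𝟙ᵀh=43.678244  D=ac−b²=8.333483
λ₁=(c·0.127−b)/D = (43.678244·0.127−4.952742)/8.333483 = 0.071326
λ₂=(a−b·0.127)/D = (0.752391−4.952742·0.127)/8.333483 = 0.014807
w* = 0.071326·g + 0.014807·h:
  w_0 = 0.071326·1.8689 + 0.014807·9.4335 = 0.2730  (Merck)
  w_1 = 0.071326·0.5203 + 0.014807·9.1686 = 0.1729  (Kellogg)
  w_2 = 0.071326·-0.1639 + 0.014807·5.4586 = 0.0691  (Ford)
  w_3 = 0.071326·0.7925 + 0.014807·11.9418 = 0.2333  (Walmart)
  w_4 = 0.071326·1.9350 + 0.014807·7.6758 = 0.2517  (Raytheon)
Σw_i=1.0000  μᵀw=0.1270
σ²=wᵀΣw=λ₁·μ_p+λ₂ = 0.071326·0.127 + 0.014807 = 0.023865 ≈ 0.0239

0.2730  0.1729  0.0691  0.2333  0.2517


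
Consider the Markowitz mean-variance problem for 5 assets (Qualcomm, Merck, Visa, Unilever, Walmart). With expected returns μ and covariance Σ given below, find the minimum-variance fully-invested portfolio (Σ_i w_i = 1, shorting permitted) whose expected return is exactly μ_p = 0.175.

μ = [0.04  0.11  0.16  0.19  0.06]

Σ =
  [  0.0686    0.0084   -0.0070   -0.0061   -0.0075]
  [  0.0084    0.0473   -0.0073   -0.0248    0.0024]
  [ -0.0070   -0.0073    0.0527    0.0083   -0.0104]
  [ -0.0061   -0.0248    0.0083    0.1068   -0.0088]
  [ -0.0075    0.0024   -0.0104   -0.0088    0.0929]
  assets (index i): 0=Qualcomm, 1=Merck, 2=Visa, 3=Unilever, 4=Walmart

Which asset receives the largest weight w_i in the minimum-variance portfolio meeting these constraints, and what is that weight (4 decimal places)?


x=Σ⁻¹μ = [0.8188  4.0196  3.5408  2.5870  1.2496]
y=Σ⁻¹𝟙 = [16.7398  30.0582  25.8688  16.5912  15.8068]
a=μᵀx=1.607932  b=𝟙ᵀx=12.215751  c=𝟙ᵀy=105.064852  D=ac−b²=19.712559
λ₁=(c·0.175−b)/D = (105.064852·0.175−12.215751)/19.712559 = 0.313029
λ₂=(a−b·0.175)/D = (1.607932−12.215751·0.175)/19.712559 = -0.026878
w* = 0.313029·x + -0.026878·y:
  w_0 = 0.313029·0.8188 + -0.026878·16.7398 = -0.1936  (Qualcomm)
  w_1 = 0.313029·4.0196 + -0.026878·30.0582 = 0.4504  (Merck)
  w_2 = 0.313029·3.5408 + -0.026878·25.8688 = 0.4131  (Visa)
  w_3 = 0.313029·2.5870 + -0.026878·16.5912 = 0.3639  (Unilever)
  w_4 = 0.313029·1.2496 + -0.026878·15.8068 = -0.0337  (Walmart)
Σw_i=1.0000  μᵀw=0.1750
σ²=wᵀΣw=λ₁·μ_p+λ₂ = 0.313029·0.175 + -0.026878 = 0.027903 ≈ 0.0279

Merck (0.4504)


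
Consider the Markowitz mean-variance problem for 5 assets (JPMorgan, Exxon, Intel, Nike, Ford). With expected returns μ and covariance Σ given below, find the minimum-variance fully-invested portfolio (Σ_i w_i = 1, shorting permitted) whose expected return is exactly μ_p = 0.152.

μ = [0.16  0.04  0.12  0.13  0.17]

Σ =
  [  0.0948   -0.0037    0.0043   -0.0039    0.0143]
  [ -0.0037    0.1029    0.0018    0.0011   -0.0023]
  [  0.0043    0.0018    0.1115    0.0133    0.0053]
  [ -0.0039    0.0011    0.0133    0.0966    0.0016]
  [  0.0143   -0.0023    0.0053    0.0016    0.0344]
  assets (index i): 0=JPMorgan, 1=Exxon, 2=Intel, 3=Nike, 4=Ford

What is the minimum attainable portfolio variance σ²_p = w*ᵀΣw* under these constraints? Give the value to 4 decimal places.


0.0197

x=Σ⁻¹μ = [1.0675  0.5000  0.6739  1.2180  4.3711]
y=Σ⁻¹𝟙 = [7.2237  10.3374  6.2138  9.2502  25.3705]
a=μᵀx=1.173085  b=𝟙ᵀx=7.830444  c=𝟙ᵀy=58.395538  D=ac−b²=7.187060
λ₁=(c·0.152−b)/D = (58.395538·0.152−7.830444)/7.187060 = 0.145495
λ₂=(a−b·0.152)/D = (1.173085−7.830444·0.152)/7.187060 = -0.002385
w* = 0.145495·x + -0.002385·y:
  w_0 = 0.145495·1.0675 + -0.002385·7.2237 = 0.1381  (JPMorgan)
  w_1 = 0.145495·0.5000 + -0.002385·10.3374 = 0.0481  (Exxon)
  w_2 = 0.145495·0.6739 + -0.002385·6.2138 = 0.0832  (Intel)
  w_3 = 0.145495·1.2180 + -0.002385·9.2502 = 0.1551  (Nike)
  w_4 = 0.145495·4.3711 + -0.002385·25.3705 = 0.5755  (Ford)
Σw_i=1.0000  μᵀw=0.1520
σ²=wᵀΣw=λ₁·μ_p+λ₂ = 0.145495·0.152 + -0.002385 = 0.019730 ≈ 0.0197


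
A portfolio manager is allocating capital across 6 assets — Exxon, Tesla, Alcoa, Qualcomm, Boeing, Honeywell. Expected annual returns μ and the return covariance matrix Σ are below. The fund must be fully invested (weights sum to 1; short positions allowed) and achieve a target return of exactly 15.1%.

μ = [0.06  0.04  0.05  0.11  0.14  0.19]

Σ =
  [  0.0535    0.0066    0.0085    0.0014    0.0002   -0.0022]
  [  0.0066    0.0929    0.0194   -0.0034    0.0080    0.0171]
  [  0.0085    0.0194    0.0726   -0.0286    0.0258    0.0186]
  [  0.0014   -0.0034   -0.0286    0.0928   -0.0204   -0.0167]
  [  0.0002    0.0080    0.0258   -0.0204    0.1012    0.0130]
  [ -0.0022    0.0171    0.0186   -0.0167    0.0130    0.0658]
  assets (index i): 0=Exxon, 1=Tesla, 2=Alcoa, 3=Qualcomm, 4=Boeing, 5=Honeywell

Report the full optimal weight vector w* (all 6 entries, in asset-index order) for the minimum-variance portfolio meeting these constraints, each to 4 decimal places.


0.1433  -0.0635  -0.0112  0.2734  0.1918  0.4662

u=Σ⁻¹μ = [1.2127  -0.3207  0.1357  2.0808  1.3764  3.2293]
v=Σ⁻¹𝟙 = [16.4177  4.5396  11.2530  18.6332  8.5236  14.4309]
a=μᵀu=1.101859  b=𝟙ᵀu=7.714125  c=𝟙ᵀv=73.798010  D=ac−b²=21.807282
λ₁=(c·0.151−b)/D = (73.798010·0.151−7.714125)/21.807282 = 0.157258
λ₂=(a−b·0.151)/D = (1.101859−7.714125·0.151)/21.807282 = -0.002888
w* = 0.157258·u + -0.002888·v:
  w_0 = 0.157258·1.2127 + -0.002888·16.4177 = 0.1433  (Exxon)
  w_1 = 0.157258·-0.3207 + -0.002888·4.5396 = -0.0635  (Tesla)
  w_2 = 0.157258·0.1357 + -0.002888·11.2530 = -0.0112  (Alcoa)
  w_3 = 0.157258·2.0808 + -0.002888·18.6332 = 0.2734  (Qualcomm)
  w_4 = 0.157258·1.3764 + -0.002888·8.5236 = 0.1918  (Boeing)
  w_5 = 0.157258·3.2293 + -0.002888·14.4309 = 0.4662  (Honeywell)
Σw_i=1.0000  μᵀw=0.1510
σ²=wᵀΣw=λ₁·μ_p+λ₂ = 0.157258·0.151 + -0.002888 = 0.020858 ≈ 0.0209


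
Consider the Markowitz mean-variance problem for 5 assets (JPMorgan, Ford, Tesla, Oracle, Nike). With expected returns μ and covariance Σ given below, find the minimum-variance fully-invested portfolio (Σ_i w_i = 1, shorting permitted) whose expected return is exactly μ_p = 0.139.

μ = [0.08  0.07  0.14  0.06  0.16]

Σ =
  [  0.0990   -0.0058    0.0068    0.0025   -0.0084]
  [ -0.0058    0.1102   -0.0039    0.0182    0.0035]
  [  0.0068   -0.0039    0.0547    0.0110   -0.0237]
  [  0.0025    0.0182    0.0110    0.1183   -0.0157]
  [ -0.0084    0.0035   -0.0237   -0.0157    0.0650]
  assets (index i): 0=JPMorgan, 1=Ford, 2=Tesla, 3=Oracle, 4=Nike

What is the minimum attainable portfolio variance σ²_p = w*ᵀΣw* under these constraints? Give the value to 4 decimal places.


u=Σ⁻¹μ = [0.8981  0.6043  4.2032  0.5636  4.2138]
v=Σ⁻¹𝟙 = [10.8727  8.4022  28.2969  8.0965  28.6104]
a=μᵀu=1.410616  b=𝟙ᵀu=10.482984  c=𝟙ᵀv=84.278687  D=ac−b²=8.991939
λ₁=(c·0.139−b)/D = (84.278687·0.139−10.482984)/8.991939 = 0.136984
λ₂=(a−b·0.139)/D = (1.410616−10.482984·0.139)/8.991939 = -0.005173
w* = 0.136984·u + -0.005173·v:
  w_0 = 0.136984·0.8981 + -0.005173·10.8727 = 0.0668  (JPMorgan)
  w_1 = 0.136984·0.6043 + -0.005173·8.4022 = 0.0393  (Ford)
  w_2 = 0.136984·4.2032 + -0.005173·28.2969 = 0.4294  (Tesla)
  w_3 = 0.136984·0.5636 + -0.005173·8.0965 = 0.0353  (Oracle)
  w_4 = 0.136984·4.2138 + -0.005173·28.6104 = 0.4292  (Nike)
Σw_i=1.0000  μᵀw=0.1390
σ²=wᵀΣw=λ₁·μ_p+λ₂ = 0.136984·0.139 + -0.005173 = 0.013867 ≈ 0.0139

0.0139


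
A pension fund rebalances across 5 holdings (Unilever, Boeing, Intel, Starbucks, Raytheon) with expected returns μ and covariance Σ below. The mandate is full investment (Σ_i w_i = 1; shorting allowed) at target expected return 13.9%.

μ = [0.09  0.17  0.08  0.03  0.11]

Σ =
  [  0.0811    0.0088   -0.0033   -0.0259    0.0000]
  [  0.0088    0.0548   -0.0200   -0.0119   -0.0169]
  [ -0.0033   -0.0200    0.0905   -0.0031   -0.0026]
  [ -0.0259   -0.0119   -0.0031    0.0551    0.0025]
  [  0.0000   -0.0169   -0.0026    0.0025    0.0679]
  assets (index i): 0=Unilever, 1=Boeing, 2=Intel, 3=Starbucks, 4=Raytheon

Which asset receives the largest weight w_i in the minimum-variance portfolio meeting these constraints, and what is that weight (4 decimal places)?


Boeing (0.5520)

x=Σ⁻¹μ = [1.3781  5.0749  2.2168  2.2821  2.8840]
y=Σ⁻¹𝟙 = [20.6754  38.2296  22.1778  36.2938  23.7556]
a=μᵀx=1.549815  b=𝟙ᵀx=13.835971  c=𝟙ᵀy=141.132215  D=ac−b²=27.294716
λ₁=(c·0.139−b)/D = (141.132215·0.139−13.835971)/27.294716 = 0.211814
λ₂=(a−b·0.139)/D = (1.549815−13.835971·0.139)/27.294716 = -0.013680
w* = 0.211814·x + -0.013680·y:
  w_0 = 0.211814·1.3781 + -0.013680·20.6754 = 0.0091  (Unilever)
  w_1 = 0.211814·5.0749 + -0.013680·38.2296 = 0.5520  (Boeing)
  w_2 = 0.211814·2.2168 + -0.013680·22.1778 = 0.1662  (Intel)
  w_3 = 0.211814·2.2821 + -0.013680·36.2938 = -0.0131  (Starbucks)
  w_4 = 0.211814·2.8840 + -0.013680·23.7556 = 0.2859  (Raytheon)
Σw_i=1.0000  μᵀw=0.1390
σ²=wᵀΣw=λ₁·μ_p+λ₂ = 0.211814·0.139 + -0.013680 = 0.015762 ≈ 0.0158


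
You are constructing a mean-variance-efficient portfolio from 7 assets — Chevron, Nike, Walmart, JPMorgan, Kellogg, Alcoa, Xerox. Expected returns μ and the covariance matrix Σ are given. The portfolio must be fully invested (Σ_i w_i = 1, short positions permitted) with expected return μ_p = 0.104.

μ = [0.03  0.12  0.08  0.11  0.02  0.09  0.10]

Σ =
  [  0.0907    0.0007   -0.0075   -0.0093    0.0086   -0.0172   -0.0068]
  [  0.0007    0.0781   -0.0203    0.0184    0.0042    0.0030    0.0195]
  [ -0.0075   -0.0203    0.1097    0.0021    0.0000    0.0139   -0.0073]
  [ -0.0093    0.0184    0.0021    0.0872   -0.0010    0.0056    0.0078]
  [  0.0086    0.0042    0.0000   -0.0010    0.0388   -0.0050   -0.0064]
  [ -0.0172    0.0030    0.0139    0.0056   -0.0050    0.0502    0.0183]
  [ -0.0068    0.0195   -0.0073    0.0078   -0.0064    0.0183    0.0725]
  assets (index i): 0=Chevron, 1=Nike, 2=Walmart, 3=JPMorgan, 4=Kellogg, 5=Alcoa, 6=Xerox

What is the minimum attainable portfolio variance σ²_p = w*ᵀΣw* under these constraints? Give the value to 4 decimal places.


x=Σ⁻¹μ = [0.7588  1.2626  0.8733  0.9001  0.5455  1.3989  0.7970]
y=Σ⁻¹𝟙 = [14.7204  8.3062  9.6825  9.1720  26.0706  19.6131  10.2786]
a=μᵀx=0.559666  b=𝟙ᵀx=6.536326  c=𝟙ᵀy=97.843348  D=ac−b²=12.036059
λ₁=(c·0.104−b)/D = (97.843348·0.104−6.536326)/12.036059 = 0.302373
λ₂=(a−b·0.104)/D = (0.559666−6.536326·0.104)/12.036059 = -0.009979
w* = 0.302373·x + -0.009979·y:
  w_0 = 0.302373·0.7588 + -0.009979·14.7204 = 0.0826  (Chevron)
  w_1 = 0.302373·1.2626 + -0.009979·8.3062 = 0.2989  (Nike)
  w_2 = 0.302373·0.8733 + -0.009979·9.6825 = 0.1674  (Walmart)
  w_3 = 0.302373·0.9001 + -0.009979·9.1720 = 0.1806  (JPMorgan)
  w_4 = 0.302373·0.5455 + -0.009979·26.0706 = -0.0952  (Kellogg)
  w_5 = 0.302373·1.3989 + -0.009979·19.6131 = 0.2273  (Alcoa)
  w_6 = 0.302373·0.7970 + -0.009979·10.2786 = 0.1384  (Xerox)
Σw_i=1.0000  μᵀw=0.1040
σ²=wᵀΣw=λ₁·μ_p+λ₂ = 0.302373·0.104 + -0.009979 = 0.021467 ≈ 0.0215

0.0215


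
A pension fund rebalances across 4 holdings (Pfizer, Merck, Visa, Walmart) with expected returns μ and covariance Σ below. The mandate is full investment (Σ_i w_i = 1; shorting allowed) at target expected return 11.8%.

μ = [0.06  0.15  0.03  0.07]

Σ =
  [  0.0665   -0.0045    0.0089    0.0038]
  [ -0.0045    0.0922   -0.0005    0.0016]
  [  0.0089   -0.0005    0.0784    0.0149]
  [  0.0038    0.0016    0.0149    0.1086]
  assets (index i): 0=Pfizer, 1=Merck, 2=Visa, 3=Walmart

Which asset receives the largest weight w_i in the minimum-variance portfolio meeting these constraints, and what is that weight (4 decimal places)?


Merck (0.6126)

x=Σ⁻¹μ = [0.9590  1.6649  0.1776  0.5621]
y=Σ⁻¹𝟙 = [14.0822  11.4620  9.8625  7.1933]
a=μᵀx=0.351954  b=𝟙ᵀx=3.363635  c=𝟙ᵀy=42.600002  D=ac−b²=3.679219
λ₁=(c·0.118−b)/D = (42.600002·0.118−3.363635)/3.679219 = 0.452043
λ₂=(a−b·0.118)/D = (0.351954−3.363635·0.118)/3.679219 = -0.012218
w* = 0.452043·x + -0.012218·y:
  w_0 = 0.452043·0.9590 + -0.012218·14.0822 = 0.2615  (Pfizer)
  w_1 = 0.452043·1.6649 + -0.012218·11.4620 = 0.6126  (Merck)
  w_2 = 0.452043·0.1776 + -0.012218·9.8625 = -0.0402  (Visa)
  w_3 = 0.452043·0.5621 + -0.012218·7.1933 = 0.1662  (Walmart)
Σw_i=1.0000  μᵀw=0.1180
σ²=wᵀΣw=λ₁·μ_p+λ₂ = 0.452043·0.118 + -0.012218 = 0.041123 ≈ 0.0411


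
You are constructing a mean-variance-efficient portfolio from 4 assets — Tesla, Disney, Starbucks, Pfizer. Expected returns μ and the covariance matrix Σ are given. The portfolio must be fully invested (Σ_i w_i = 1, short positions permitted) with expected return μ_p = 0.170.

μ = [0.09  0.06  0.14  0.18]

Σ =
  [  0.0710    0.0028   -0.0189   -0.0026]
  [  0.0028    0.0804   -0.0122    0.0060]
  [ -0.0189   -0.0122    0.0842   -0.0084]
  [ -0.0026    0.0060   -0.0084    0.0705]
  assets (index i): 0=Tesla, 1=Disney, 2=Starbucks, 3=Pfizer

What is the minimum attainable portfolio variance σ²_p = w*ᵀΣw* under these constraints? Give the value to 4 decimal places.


p=Σ⁻¹μ = [2.0100  0.8457  2.5213  2.8558]
q=Σ⁻¹𝟙 = [19.4116  13.5653  19.8060  16.1057]
a=μᵀp=1.098665  b=𝟙ᵀp=8.232816  c=𝟙ᵀq=68.888508  D=ac−b²=7.906144
λ₁=(c·0.170−b)/D = (68.888508·0.170−8.232816)/7.906144 = 0.439940
λ₂=(a−b·0.170)/D = (1.098665−8.232816·0.170)/7.906144 = -0.038061
w* = 0.439940·p + -0.038061·q:
  w_0 = 0.439940·2.0100 + -0.038061·19.4116 = 0.1455  (Tesla)
  w_1 = 0.439940·0.8457 + -0.038061·13.5653 = -0.1442  (Disney)
  w_2 = 0.439940·2.5213 + -0.038061·19.8060 = 0.3554  (Starbucks)
  w_3 = 0.439940·2.8558 + -0.038061·16.1057 = 0.6434  (Pfizer)
Σw_i=1.0000  μᵀw=0.1700
σ²=wᵀΣw=λ₁·μ_p+λ₂ = 0.439940·0.170 + -0.038061 = 0.036729 ≈ 0.0367

0.0367


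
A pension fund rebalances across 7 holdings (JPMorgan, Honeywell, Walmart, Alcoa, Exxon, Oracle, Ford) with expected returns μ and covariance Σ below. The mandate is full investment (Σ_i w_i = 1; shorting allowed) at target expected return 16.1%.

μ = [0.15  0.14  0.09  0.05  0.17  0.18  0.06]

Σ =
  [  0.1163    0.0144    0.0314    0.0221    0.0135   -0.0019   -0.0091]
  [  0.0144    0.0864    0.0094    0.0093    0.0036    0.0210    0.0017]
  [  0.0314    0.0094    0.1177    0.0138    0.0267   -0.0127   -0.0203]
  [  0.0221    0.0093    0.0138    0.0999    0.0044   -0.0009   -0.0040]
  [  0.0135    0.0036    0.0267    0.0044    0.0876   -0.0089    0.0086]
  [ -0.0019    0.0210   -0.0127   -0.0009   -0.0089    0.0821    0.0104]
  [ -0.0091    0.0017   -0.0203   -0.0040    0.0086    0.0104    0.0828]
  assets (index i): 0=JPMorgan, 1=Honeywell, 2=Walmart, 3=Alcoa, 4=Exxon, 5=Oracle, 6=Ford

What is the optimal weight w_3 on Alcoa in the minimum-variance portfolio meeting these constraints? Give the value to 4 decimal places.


p=Σ⁻¹μ = [0.9334  0.7926  0.3326  0.1304  1.8385  2.2090  0.4304]
q=Σ⁻¹𝟙 = [4.6568  5.8448  7.5081  7.6597  7.7088  11.2957  12.4604]
a=μᵀp=1.023407  b=𝟙ᵀp=6.666851  c=𝟙ᵀq=57.134334  D=ac−b²=14.024800
λ₁=(c·0.161−b)/D = (57.134334·0.161−6.666851)/14.024800 = 0.180521
λ₂=(a−b·0.161)/D = (1.023407−6.666851·0.161)/14.024800 = -0.003562
w* = 0.180521·p + -0.003562·q:
  w_0 = 0.180521·0.9334 + -0.003562·4.6568 = 0.1519  (JPMorgan)
  w_1 = 0.180521·0.7926 + -0.003562·5.8448 = 0.1223  (Honeywell)
  w_2 = 0.180521·0.3326 + -0.003562·7.5081 = 0.0333  (Walmart)
  w_3 = 0.180521·0.1304 + -0.003562·7.6597 = -0.0037  (Alcoa)
  w_4 = 0.180521·1.8385 + -0.003562·7.7088 = 0.3044  (Exxon)
  w_5 = 0.180521·2.2090 + -0.003562·11.2957 = 0.3585  (Oracle)
  w_6 = 0.180521·0.4304 + -0.003562·12.4604 = 0.0333  (Ford)
Σw_i=1.0000  μᵀw=0.1610
σ²=wᵀΣw=λ₁·μ_p+λ₂ = 0.180521·0.161 + -0.003562 = 0.025502 ≈ 0.0255

-0.0037
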